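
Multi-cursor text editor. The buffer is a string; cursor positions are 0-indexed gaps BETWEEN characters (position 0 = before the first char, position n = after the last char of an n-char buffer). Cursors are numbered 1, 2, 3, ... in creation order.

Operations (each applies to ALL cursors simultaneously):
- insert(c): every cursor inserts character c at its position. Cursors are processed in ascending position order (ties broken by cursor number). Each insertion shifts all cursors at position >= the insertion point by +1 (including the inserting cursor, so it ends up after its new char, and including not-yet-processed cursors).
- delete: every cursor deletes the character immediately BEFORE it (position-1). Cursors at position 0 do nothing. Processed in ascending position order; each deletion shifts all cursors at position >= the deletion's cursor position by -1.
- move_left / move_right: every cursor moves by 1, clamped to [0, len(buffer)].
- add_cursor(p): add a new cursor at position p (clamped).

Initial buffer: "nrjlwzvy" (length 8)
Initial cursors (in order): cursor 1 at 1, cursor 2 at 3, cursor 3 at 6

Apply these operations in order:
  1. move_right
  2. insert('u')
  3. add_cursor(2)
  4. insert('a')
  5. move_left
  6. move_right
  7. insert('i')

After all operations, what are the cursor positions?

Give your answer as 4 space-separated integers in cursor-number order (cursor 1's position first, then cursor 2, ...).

Answer: 7 12 18 4

Derivation:
After op 1 (move_right): buffer="nrjlwzvy" (len 8), cursors c1@2 c2@4 c3@7, authorship ........
After op 2 (insert('u')): buffer="nrujluwzvuy" (len 11), cursors c1@3 c2@6 c3@10, authorship ..1..2...3.
After op 3 (add_cursor(2)): buffer="nrujluwzvuy" (len 11), cursors c4@2 c1@3 c2@6 c3@10, authorship ..1..2...3.
After op 4 (insert('a')): buffer="nrauajluawzvuay" (len 15), cursors c4@3 c1@5 c2@9 c3@14, authorship ..411..22...33.
After op 5 (move_left): buffer="nrauajluawzvuay" (len 15), cursors c4@2 c1@4 c2@8 c3@13, authorship ..411..22...33.
After op 6 (move_right): buffer="nrauajluawzvuay" (len 15), cursors c4@3 c1@5 c2@9 c3@14, authorship ..411..22...33.
After op 7 (insert('i')): buffer="nraiuaijluaiwzvuaiy" (len 19), cursors c4@4 c1@7 c2@12 c3@18, authorship ..44111..222...333.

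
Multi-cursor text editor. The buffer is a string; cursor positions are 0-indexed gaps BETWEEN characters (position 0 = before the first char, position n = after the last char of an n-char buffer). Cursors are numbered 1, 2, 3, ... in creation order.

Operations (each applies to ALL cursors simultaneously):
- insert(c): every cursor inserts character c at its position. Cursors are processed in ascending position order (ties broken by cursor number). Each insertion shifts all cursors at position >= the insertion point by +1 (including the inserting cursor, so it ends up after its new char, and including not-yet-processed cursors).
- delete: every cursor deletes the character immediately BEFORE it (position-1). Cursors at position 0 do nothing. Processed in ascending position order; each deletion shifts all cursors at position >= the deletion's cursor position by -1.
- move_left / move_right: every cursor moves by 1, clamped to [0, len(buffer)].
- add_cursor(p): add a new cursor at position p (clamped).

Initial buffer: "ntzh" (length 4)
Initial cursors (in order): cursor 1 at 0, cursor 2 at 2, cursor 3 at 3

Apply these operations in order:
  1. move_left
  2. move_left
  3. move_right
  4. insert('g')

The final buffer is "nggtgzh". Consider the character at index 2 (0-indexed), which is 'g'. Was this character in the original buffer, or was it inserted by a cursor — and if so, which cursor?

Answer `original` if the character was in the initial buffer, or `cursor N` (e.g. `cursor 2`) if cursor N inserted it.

Answer: cursor 2

Derivation:
After op 1 (move_left): buffer="ntzh" (len 4), cursors c1@0 c2@1 c3@2, authorship ....
After op 2 (move_left): buffer="ntzh" (len 4), cursors c1@0 c2@0 c3@1, authorship ....
After op 3 (move_right): buffer="ntzh" (len 4), cursors c1@1 c2@1 c3@2, authorship ....
After op 4 (insert('g')): buffer="nggtgzh" (len 7), cursors c1@3 c2@3 c3@5, authorship .12.3..
Authorship (.=original, N=cursor N): . 1 2 . 3 . .
Index 2: author = 2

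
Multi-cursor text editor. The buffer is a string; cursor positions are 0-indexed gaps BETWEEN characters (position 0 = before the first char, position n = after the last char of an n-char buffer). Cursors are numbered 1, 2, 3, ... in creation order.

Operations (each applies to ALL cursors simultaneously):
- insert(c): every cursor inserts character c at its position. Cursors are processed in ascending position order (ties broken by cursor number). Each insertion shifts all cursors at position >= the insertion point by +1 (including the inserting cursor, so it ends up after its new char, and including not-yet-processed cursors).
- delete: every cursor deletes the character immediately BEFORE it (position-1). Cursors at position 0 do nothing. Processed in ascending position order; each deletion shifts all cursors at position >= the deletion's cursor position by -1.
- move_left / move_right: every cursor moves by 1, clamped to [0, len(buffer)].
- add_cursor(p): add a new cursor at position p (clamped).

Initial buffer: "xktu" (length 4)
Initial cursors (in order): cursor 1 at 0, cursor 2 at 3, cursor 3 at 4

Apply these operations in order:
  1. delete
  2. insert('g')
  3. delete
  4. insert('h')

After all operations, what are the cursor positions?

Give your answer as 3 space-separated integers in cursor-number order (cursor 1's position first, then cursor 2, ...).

Answer: 1 5 5

Derivation:
After op 1 (delete): buffer="xk" (len 2), cursors c1@0 c2@2 c3@2, authorship ..
After op 2 (insert('g')): buffer="gxkgg" (len 5), cursors c1@1 c2@5 c3@5, authorship 1..23
After op 3 (delete): buffer="xk" (len 2), cursors c1@0 c2@2 c3@2, authorship ..
After op 4 (insert('h')): buffer="hxkhh" (len 5), cursors c1@1 c2@5 c3@5, authorship 1..23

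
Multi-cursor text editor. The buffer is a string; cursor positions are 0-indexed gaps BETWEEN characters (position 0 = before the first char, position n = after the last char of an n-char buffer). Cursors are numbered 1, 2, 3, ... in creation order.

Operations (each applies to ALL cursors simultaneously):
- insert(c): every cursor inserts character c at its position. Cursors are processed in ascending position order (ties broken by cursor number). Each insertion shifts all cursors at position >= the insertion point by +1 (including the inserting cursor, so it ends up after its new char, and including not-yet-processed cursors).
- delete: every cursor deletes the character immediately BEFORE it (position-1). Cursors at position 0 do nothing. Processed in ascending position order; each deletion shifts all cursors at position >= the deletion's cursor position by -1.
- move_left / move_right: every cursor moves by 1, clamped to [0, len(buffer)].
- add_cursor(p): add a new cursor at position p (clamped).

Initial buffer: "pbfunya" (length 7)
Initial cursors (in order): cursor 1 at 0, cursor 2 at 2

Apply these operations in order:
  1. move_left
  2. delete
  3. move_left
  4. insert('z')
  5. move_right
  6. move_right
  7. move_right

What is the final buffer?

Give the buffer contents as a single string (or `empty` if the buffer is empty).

After op 1 (move_left): buffer="pbfunya" (len 7), cursors c1@0 c2@1, authorship .......
After op 2 (delete): buffer="bfunya" (len 6), cursors c1@0 c2@0, authorship ......
After op 3 (move_left): buffer="bfunya" (len 6), cursors c1@0 c2@0, authorship ......
After op 4 (insert('z')): buffer="zzbfunya" (len 8), cursors c1@2 c2@2, authorship 12......
After op 5 (move_right): buffer="zzbfunya" (len 8), cursors c1@3 c2@3, authorship 12......
After op 6 (move_right): buffer="zzbfunya" (len 8), cursors c1@4 c2@4, authorship 12......
After op 7 (move_right): buffer="zzbfunya" (len 8), cursors c1@5 c2@5, authorship 12......

Answer: zzbfunya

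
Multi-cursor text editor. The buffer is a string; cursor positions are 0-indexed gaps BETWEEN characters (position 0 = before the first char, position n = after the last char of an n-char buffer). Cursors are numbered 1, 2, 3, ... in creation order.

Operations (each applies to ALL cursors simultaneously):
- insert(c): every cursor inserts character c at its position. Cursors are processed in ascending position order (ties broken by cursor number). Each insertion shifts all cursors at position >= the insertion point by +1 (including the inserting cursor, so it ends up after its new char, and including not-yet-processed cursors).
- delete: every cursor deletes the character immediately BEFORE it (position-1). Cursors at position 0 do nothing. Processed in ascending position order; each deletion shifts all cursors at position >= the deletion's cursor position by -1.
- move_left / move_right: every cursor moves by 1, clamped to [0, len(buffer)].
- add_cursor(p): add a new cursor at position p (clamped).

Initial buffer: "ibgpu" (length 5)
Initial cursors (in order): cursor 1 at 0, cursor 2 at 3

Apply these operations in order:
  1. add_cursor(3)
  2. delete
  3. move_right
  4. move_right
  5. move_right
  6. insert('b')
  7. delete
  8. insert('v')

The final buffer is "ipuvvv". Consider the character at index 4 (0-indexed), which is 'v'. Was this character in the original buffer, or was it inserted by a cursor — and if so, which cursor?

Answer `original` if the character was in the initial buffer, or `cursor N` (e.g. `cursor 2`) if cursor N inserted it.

After op 1 (add_cursor(3)): buffer="ibgpu" (len 5), cursors c1@0 c2@3 c3@3, authorship .....
After op 2 (delete): buffer="ipu" (len 3), cursors c1@0 c2@1 c3@1, authorship ...
After op 3 (move_right): buffer="ipu" (len 3), cursors c1@1 c2@2 c3@2, authorship ...
After op 4 (move_right): buffer="ipu" (len 3), cursors c1@2 c2@3 c3@3, authorship ...
After op 5 (move_right): buffer="ipu" (len 3), cursors c1@3 c2@3 c3@3, authorship ...
After op 6 (insert('b')): buffer="ipubbb" (len 6), cursors c1@6 c2@6 c3@6, authorship ...123
After op 7 (delete): buffer="ipu" (len 3), cursors c1@3 c2@3 c3@3, authorship ...
After op 8 (insert('v')): buffer="ipuvvv" (len 6), cursors c1@6 c2@6 c3@6, authorship ...123
Authorship (.=original, N=cursor N): . . . 1 2 3
Index 4: author = 2

Answer: cursor 2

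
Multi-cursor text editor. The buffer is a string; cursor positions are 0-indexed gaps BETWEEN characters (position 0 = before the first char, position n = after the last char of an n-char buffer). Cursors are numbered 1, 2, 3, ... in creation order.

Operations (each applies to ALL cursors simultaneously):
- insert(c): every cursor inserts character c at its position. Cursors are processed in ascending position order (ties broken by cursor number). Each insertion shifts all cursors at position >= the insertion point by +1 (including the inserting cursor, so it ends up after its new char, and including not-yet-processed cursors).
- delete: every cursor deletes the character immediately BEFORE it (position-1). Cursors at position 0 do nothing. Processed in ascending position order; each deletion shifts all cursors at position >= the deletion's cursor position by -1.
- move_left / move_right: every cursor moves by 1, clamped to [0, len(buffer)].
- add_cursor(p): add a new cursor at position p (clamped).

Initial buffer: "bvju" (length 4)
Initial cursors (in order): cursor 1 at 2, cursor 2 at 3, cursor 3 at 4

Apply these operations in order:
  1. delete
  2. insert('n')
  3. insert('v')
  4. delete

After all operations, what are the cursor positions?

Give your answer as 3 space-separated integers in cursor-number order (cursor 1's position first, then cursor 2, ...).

Answer: 4 4 4

Derivation:
After op 1 (delete): buffer="b" (len 1), cursors c1@1 c2@1 c3@1, authorship .
After op 2 (insert('n')): buffer="bnnn" (len 4), cursors c1@4 c2@4 c3@4, authorship .123
After op 3 (insert('v')): buffer="bnnnvvv" (len 7), cursors c1@7 c2@7 c3@7, authorship .123123
After op 4 (delete): buffer="bnnn" (len 4), cursors c1@4 c2@4 c3@4, authorship .123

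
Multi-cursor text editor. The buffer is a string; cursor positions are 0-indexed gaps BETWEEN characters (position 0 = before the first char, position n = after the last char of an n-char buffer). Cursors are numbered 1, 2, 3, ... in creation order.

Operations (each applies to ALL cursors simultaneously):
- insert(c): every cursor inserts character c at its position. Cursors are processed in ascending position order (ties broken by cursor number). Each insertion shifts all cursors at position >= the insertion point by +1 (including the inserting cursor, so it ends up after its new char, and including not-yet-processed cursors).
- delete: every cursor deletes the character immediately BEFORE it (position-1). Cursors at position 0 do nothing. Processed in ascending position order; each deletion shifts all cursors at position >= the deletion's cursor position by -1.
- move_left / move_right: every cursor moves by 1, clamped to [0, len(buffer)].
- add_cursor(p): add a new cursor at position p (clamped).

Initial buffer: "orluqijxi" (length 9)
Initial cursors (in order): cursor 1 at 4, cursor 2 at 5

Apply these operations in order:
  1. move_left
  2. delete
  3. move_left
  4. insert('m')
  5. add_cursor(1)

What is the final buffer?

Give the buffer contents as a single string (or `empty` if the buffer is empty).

Answer: ommrqijxi

Derivation:
After op 1 (move_left): buffer="orluqijxi" (len 9), cursors c1@3 c2@4, authorship .........
After op 2 (delete): buffer="orqijxi" (len 7), cursors c1@2 c2@2, authorship .......
After op 3 (move_left): buffer="orqijxi" (len 7), cursors c1@1 c2@1, authorship .......
After op 4 (insert('m')): buffer="ommrqijxi" (len 9), cursors c1@3 c2@3, authorship .12......
After op 5 (add_cursor(1)): buffer="ommrqijxi" (len 9), cursors c3@1 c1@3 c2@3, authorship .12......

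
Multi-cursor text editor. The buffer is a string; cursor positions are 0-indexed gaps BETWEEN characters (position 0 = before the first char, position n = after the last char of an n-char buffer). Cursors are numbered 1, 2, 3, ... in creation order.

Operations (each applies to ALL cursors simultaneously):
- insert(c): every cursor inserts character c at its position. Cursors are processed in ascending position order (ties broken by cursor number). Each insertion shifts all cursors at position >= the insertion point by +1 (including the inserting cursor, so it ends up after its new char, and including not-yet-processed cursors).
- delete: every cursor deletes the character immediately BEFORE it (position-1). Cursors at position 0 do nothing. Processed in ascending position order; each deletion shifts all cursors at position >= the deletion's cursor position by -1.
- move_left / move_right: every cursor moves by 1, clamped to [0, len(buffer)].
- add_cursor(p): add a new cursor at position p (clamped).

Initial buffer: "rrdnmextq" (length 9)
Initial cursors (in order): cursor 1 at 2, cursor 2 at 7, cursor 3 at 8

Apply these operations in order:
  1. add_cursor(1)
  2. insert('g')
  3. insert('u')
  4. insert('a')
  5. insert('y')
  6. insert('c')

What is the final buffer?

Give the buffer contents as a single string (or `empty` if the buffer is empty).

Answer: rguaycrguaycdnmexguayctguaycq

Derivation:
After op 1 (add_cursor(1)): buffer="rrdnmextq" (len 9), cursors c4@1 c1@2 c2@7 c3@8, authorship .........
After op 2 (insert('g')): buffer="rgrgdnmexgtgq" (len 13), cursors c4@2 c1@4 c2@10 c3@12, authorship .4.1.....2.3.
After op 3 (insert('u')): buffer="rgurgudnmexgutguq" (len 17), cursors c4@3 c1@6 c2@13 c3@16, authorship .44.11.....22.33.
After op 4 (insert('a')): buffer="rguarguadnmexguatguaq" (len 21), cursors c4@4 c1@8 c2@16 c3@20, authorship .444.111.....222.333.
After op 5 (insert('y')): buffer="rguayrguaydnmexguaytguayq" (len 25), cursors c4@5 c1@10 c2@19 c3@24, authorship .4444.1111.....2222.3333.
After op 6 (insert('c')): buffer="rguaycrguaycdnmexguayctguaycq" (len 29), cursors c4@6 c1@12 c2@22 c3@28, authorship .44444.11111.....22222.33333.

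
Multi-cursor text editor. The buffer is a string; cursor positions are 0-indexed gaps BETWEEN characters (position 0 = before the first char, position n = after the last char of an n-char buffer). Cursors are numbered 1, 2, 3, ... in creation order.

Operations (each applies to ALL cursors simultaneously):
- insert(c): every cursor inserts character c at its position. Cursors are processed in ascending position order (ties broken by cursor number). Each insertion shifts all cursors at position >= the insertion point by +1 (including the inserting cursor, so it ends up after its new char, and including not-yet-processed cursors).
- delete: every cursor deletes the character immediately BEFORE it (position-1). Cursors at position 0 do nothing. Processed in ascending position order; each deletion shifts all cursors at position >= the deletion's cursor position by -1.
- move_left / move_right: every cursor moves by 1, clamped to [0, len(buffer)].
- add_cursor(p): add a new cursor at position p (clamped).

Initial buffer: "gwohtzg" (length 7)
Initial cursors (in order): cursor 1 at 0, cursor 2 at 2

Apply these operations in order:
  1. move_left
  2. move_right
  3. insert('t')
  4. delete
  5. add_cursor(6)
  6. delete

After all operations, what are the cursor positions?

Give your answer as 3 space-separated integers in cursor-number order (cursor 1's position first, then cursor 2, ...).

After op 1 (move_left): buffer="gwohtzg" (len 7), cursors c1@0 c2@1, authorship .......
After op 2 (move_right): buffer="gwohtzg" (len 7), cursors c1@1 c2@2, authorship .......
After op 3 (insert('t')): buffer="gtwtohtzg" (len 9), cursors c1@2 c2@4, authorship .1.2.....
After op 4 (delete): buffer="gwohtzg" (len 7), cursors c1@1 c2@2, authorship .......
After op 5 (add_cursor(6)): buffer="gwohtzg" (len 7), cursors c1@1 c2@2 c3@6, authorship .......
After op 6 (delete): buffer="ohtg" (len 4), cursors c1@0 c2@0 c3@3, authorship ....

Answer: 0 0 3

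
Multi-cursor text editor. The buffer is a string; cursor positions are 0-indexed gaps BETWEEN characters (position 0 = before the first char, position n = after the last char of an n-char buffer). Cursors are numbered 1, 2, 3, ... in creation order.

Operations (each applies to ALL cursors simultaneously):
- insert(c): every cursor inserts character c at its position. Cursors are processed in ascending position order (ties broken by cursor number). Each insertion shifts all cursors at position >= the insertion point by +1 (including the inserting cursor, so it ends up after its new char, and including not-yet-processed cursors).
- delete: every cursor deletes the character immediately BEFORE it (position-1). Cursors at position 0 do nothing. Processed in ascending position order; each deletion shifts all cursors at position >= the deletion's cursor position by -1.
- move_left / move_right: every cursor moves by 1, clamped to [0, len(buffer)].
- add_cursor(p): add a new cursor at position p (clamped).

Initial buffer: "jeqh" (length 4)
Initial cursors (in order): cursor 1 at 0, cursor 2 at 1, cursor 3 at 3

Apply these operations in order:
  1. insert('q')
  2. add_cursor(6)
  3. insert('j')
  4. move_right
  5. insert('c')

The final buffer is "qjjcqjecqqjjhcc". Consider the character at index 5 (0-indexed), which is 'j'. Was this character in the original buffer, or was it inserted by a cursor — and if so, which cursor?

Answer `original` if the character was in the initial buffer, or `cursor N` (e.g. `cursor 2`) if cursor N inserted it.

Answer: cursor 2

Derivation:
After op 1 (insert('q')): buffer="qjqeqqh" (len 7), cursors c1@1 c2@3 c3@6, authorship 1.2..3.
After op 2 (add_cursor(6)): buffer="qjqeqqh" (len 7), cursors c1@1 c2@3 c3@6 c4@6, authorship 1.2..3.
After op 3 (insert('j')): buffer="qjjqjeqqjjh" (len 11), cursors c1@2 c2@5 c3@10 c4@10, authorship 11.22..334.
After op 4 (move_right): buffer="qjjqjeqqjjh" (len 11), cursors c1@3 c2@6 c3@11 c4@11, authorship 11.22..334.
After op 5 (insert('c')): buffer="qjjcqjecqqjjhcc" (len 15), cursors c1@4 c2@8 c3@15 c4@15, authorship 11.122.2.334.34
Authorship (.=original, N=cursor N): 1 1 . 1 2 2 . 2 . 3 3 4 . 3 4
Index 5: author = 2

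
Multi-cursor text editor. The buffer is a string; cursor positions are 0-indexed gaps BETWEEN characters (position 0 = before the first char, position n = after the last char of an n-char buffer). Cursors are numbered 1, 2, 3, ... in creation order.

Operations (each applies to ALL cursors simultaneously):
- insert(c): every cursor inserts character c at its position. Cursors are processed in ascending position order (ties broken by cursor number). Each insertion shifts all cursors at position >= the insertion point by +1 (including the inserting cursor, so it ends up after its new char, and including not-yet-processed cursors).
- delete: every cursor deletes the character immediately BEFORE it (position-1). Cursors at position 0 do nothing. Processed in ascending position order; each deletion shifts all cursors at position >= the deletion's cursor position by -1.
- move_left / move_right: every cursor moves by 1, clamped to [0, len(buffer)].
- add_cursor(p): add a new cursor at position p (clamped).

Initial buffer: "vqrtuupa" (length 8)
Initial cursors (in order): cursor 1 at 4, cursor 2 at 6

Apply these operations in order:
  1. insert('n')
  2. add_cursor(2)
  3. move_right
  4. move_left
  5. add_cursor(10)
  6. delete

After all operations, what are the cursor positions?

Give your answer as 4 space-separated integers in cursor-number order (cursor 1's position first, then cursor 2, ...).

After op 1 (insert('n')): buffer="vqrtnuunpa" (len 10), cursors c1@5 c2@8, authorship ....1..2..
After op 2 (add_cursor(2)): buffer="vqrtnuunpa" (len 10), cursors c3@2 c1@5 c2@8, authorship ....1..2..
After op 3 (move_right): buffer="vqrtnuunpa" (len 10), cursors c3@3 c1@6 c2@9, authorship ....1..2..
After op 4 (move_left): buffer="vqrtnuunpa" (len 10), cursors c3@2 c1@5 c2@8, authorship ....1..2..
After op 5 (add_cursor(10)): buffer="vqrtnuunpa" (len 10), cursors c3@2 c1@5 c2@8 c4@10, authorship ....1..2..
After op 6 (delete): buffer="vrtuup" (len 6), cursors c3@1 c1@3 c2@5 c4@6, authorship ......

Answer: 3 5 1 6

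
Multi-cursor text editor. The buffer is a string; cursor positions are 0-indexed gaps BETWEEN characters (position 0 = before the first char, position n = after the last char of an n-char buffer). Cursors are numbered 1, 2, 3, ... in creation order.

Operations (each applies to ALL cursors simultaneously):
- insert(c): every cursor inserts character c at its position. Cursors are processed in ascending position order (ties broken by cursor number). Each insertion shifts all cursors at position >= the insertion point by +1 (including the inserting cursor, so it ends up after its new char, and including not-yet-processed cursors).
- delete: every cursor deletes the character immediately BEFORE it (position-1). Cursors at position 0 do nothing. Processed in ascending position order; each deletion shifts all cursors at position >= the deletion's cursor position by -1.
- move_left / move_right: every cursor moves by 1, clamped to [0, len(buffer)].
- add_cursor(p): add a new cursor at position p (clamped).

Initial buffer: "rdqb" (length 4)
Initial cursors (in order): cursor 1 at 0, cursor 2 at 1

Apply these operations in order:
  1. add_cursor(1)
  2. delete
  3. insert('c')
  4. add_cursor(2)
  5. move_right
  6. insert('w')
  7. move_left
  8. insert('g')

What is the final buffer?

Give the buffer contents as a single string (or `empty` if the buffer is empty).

After op 1 (add_cursor(1)): buffer="rdqb" (len 4), cursors c1@0 c2@1 c3@1, authorship ....
After op 2 (delete): buffer="dqb" (len 3), cursors c1@0 c2@0 c3@0, authorship ...
After op 3 (insert('c')): buffer="cccdqb" (len 6), cursors c1@3 c2@3 c3@3, authorship 123...
After op 4 (add_cursor(2)): buffer="cccdqb" (len 6), cursors c4@2 c1@3 c2@3 c3@3, authorship 123...
After op 5 (move_right): buffer="cccdqb" (len 6), cursors c4@3 c1@4 c2@4 c3@4, authorship 123...
After op 6 (insert('w')): buffer="cccwdwwwqb" (len 10), cursors c4@4 c1@8 c2@8 c3@8, authorship 1234.123..
After op 7 (move_left): buffer="cccwdwwwqb" (len 10), cursors c4@3 c1@7 c2@7 c3@7, authorship 1234.123..
After op 8 (insert('g')): buffer="cccgwdwwgggwqb" (len 14), cursors c4@4 c1@11 c2@11 c3@11, authorship 12344.121233..

Answer: cccgwdwwgggwqb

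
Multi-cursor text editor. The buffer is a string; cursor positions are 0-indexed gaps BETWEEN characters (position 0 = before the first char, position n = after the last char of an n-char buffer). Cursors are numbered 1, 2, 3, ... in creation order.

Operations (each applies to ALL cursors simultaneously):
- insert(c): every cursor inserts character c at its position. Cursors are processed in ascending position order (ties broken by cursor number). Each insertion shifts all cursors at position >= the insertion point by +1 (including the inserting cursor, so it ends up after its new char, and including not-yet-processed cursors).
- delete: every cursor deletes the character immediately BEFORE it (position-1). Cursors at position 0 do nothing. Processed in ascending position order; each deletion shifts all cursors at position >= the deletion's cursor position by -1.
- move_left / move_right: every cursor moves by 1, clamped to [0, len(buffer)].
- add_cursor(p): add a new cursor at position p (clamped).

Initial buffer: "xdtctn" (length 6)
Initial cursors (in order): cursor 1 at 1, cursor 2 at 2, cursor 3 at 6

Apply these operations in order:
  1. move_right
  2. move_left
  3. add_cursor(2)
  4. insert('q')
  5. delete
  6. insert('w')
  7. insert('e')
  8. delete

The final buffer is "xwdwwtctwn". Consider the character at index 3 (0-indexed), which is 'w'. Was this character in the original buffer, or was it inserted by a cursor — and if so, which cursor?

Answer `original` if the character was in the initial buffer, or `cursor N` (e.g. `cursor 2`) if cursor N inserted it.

Answer: cursor 2

Derivation:
After op 1 (move_right): buffer="xdtctn" (len 6), cursors c1@2 c2@3 c3@6, authorship ......
After op 2 (move_left): buffer="xdtctn" (len 6), cursors c1@1 c2@2 c3@5, authorship ......
After op 3 (add_cursor(2)): buffer="xdtctn" (len 6), cursors c1@1 c2@2 c4@2 c3@5, authorship ......
After op 4 (insert('q')): buffer="xqdqqtctqn" (len 10), cursors c1@2 c2@5 c4@5 c3@9, authorship .1.24...3.
After op 5 (delete): buffer="xdtctn" (len 6), cursors c1@1 c2@2 c4@2 c3@5, authorship ......
After op 6 (insert('w')): buffer="xwdwwtctwn" (len 10), cursors c1@2 c2@5 c4@5 c3@9, authorship .1.24...3.
After op 7 (insert('e')): buffer="xwedwweetctwen" (len 14), cursors c1@3 c2@8 c4@8 c3@13, authorship .11.2424...33.
After op 8 (delete): buffer="xwdwwtctwn" (len 10), cursors c1@2 c2@5 c4@5 c3@9, authorship .1.24...3.
Authorship (.=original, N=cursor N): . 1 . 2 4 . . . 3 .
Index 3: author = 2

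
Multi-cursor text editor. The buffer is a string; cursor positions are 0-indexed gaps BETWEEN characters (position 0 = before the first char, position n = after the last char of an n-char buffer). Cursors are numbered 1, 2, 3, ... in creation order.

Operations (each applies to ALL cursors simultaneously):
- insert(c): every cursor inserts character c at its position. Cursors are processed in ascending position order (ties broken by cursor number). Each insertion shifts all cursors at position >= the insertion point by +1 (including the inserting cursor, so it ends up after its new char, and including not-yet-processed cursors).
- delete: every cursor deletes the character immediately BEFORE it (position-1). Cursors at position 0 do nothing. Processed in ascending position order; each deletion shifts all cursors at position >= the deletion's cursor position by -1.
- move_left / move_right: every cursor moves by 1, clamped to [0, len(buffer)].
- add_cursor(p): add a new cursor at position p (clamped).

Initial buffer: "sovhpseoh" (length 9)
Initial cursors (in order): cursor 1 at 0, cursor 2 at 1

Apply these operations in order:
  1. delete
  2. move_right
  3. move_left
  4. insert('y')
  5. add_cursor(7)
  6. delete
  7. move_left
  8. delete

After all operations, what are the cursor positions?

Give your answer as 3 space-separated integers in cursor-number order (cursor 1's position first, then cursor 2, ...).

After op 1 (delete): buffer="ovhpseoh" (len 8), cursors c1@0 c2@0, authorship ........
After op 2 (move_right): buffer="ovhpseoh" (len 8), cursors c1@1 c2@1, authorship ........
After op 3 (move_left): buffer="ovhpseoh" (len 8), cursors c1@0 c2@0, authorship ........
After op 4 (insert('y')): buffer="yyovhpseoh" (len 10), cursors c1@2 c2@2, authorship 12........
After op 5 (add_cursor(7)): buffer="yyovhpseoh" (len 10), cursors c1@2 c2@2 c3@7, authorship 12........
After op 6 (delete): buffer="ovhpeoh" (len 7), cursors c1@0 c2@0 c3@4, authorship .......
After op 7 (move_left): buffer="ovhpeoh" (len 7), cursors c1@0 c2@0 c3@3, authorship .......
After op 8 (delete): buffer="ovpeoh" (len 6), cursors c1@0 c2@0 c3@2, authorship ......

Answer: 0 0 2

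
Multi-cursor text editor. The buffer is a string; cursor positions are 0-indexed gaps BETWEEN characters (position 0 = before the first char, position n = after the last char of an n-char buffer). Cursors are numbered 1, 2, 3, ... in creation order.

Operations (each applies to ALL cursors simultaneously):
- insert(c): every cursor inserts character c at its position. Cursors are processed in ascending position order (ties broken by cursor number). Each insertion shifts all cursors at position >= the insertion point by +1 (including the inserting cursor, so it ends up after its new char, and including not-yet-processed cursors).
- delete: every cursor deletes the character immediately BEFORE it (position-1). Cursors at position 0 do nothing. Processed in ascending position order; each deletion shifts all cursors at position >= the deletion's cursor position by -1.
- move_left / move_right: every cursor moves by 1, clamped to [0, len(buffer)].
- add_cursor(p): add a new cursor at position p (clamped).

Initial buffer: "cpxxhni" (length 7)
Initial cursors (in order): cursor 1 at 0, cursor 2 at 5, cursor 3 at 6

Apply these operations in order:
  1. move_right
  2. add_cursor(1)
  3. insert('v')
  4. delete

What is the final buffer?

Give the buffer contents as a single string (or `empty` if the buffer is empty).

After op 1 (move_right): buffer="cpxxhni" (len 7), cursors c1@1 c2@6 c3@7, authorship .......
After op 2 (add_cursor(1)): buffer="cpxxhni" (len 7), cursors c1@1 c4@1 c2@6 c3@7, authorship .......
After op 3 (insert('v')): buffer="cvvpxxhnviv" (len 11), cursors c1@3 c4@3 c2@9 c3@11, authorship .14.....2.3
After op 4 (delete): buffer="cpxxhni" (len 7), cursors c1@1 c4@1 c2@6 c3@7, authorship .......

Answer: cpxxhni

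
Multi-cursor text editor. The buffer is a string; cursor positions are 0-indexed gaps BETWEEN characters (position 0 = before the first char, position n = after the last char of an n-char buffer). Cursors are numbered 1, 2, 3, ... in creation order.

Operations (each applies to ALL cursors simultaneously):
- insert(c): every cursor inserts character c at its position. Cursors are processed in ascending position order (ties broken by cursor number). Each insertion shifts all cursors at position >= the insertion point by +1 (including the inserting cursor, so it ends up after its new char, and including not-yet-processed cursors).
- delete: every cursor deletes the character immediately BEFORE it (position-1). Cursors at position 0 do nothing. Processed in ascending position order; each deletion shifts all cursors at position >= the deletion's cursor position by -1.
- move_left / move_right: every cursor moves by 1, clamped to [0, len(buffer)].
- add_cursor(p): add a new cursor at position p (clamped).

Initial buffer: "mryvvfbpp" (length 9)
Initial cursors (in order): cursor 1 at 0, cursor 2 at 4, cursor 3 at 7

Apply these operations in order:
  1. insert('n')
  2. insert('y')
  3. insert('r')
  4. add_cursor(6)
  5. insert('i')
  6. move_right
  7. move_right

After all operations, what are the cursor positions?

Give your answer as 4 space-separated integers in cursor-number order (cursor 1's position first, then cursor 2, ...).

After op 1 (insert('n')): buffer="nmryvnvfbnpp" (len 12), cursors c1@1 c2@6 c3@10, authorship 1....2...3..
After op 2 (insert('y')): buffer="nymryvnyvfbnypp" (len 15), cursors c1@2 c2@8 c3@13, authorship 11....22...33..
After op 3 (insert('r')): buffer="nyrmryvnyrvfbnyrpp" (len 18), cursors c1@3 c2@10 c3@16, authorship 111....222...333..
After op 4 (add_cursor(6)): buffer="nyrmryvnyrvfbnyrpp" (len 18), cursors c1@3 c4@6 c2@10 c3@16, authorship 111....222...333..
After op 5 (insert('i')): buffer="nyrimryivnyrivfbnyripp" (len 22), cursors c1@4 c4@8 c2@13 c3@20, authorship 1111...4.2222...3333..
After op 6 (move_right): buffer="nyrimryivnyrivfbnyripp" (len 22), cursors c1@5 c4@9 c2@14 c3@21, authorship 1111...4.2222...3333..
After op 7 (move_right): buffer="nyrimryivnyrivfbnyripp" (len 22), cursors c1@6 c4@10 c2@15 c3@22, authorship 1111...4.2222...3333..

Answer: 6 15 22 10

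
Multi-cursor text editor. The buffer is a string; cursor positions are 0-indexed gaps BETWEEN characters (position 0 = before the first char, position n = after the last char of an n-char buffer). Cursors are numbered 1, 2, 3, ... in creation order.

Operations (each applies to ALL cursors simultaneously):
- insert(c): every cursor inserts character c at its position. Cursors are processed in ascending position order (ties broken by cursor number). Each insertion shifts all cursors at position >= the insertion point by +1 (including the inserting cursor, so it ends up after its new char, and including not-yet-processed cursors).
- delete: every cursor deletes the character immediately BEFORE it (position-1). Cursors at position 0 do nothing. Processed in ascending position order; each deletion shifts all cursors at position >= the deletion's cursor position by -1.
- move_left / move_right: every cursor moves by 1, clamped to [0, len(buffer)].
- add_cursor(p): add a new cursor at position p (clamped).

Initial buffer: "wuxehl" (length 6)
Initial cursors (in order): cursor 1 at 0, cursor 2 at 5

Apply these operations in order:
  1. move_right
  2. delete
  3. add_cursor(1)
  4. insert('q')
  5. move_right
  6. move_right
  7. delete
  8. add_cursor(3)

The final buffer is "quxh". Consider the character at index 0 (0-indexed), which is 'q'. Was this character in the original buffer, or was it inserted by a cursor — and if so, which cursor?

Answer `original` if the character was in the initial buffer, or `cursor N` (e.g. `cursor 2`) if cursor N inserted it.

After op 1 (move_right): buffer="wuxehl" (len 6), cursors c1@1 c2@6, authorship ......
After op 2 (delete): buffer="uxeh" (len 4), cursors c1@0 c2@4, authorship ....
After op 3 (add_cursor(1)): buffer="uxeh" (len 4), cursors c1@0 c3@1 c2@4, authorship ....
After op 4 (insert('q')): buffer="quqxehq" (len 7), cursors c1@1 c3@3 c2@7, authorship 1.3...2
After op 5 (move_right): buffer="quqxehq" (len 7), cursors c1@2 c3@4 c2@7, authorship 1.3...2
After op 6 (move_right): buffer="quqxehq" (len 7), cursors c1@3 c3@5 c2@7, authorship 1.3...2
After op 7 (delete): buffer="quxh" (len 4), cursors c1@2 c3@3 c2@4, authorship 1...
After op 8 (add_cursor(3)): buffer="quxh" (len 4), cursors c1@2 c3@3 c4@3 c2@4, authorship 1...
Authorship (.=original, N=cursor N): 1 . . .
Index 0: author = 1

Answer: cursor 1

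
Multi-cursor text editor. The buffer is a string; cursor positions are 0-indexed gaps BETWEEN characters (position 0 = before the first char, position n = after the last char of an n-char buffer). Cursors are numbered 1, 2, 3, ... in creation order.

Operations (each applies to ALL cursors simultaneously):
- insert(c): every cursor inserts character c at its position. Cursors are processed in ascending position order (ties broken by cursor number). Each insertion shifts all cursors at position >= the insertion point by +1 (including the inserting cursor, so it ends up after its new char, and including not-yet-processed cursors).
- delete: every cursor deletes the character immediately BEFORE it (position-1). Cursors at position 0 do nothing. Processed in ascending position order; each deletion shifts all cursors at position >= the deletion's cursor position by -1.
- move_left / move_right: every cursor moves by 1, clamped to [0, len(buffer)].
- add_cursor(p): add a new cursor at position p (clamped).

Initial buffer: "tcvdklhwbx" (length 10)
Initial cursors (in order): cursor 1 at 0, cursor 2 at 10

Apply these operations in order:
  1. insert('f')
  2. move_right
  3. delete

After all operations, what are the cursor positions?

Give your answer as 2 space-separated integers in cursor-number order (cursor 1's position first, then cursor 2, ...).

Answer: 1 10

Derivation:
After op 1 (insert('f')): buffer="ftcvdklhwbxf" (len 12), cursors c1@1 c2@12, authorship 1..........2
After op 2 (move_right): buffer="ftcvdklhwbxf" (len 12), cursors c1@2 c2@12, authorship 1..........2
After op 3 (delete): buffer="fcvdklhwbx" (len 10), cursors c1@1 c2@10, authorship 1.........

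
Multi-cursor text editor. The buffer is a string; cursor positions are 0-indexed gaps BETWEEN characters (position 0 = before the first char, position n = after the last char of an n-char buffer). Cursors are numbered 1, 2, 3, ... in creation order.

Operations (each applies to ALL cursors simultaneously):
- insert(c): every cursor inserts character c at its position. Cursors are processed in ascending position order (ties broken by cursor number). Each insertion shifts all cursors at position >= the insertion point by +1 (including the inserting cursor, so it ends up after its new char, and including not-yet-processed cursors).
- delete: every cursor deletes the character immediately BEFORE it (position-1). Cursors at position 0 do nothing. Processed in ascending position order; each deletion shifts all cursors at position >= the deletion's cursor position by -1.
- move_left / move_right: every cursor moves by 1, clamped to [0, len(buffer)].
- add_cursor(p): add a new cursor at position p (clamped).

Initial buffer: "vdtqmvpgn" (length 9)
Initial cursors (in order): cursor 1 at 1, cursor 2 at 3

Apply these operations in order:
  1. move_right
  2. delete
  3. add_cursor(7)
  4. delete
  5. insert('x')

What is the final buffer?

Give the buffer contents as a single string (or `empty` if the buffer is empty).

Answer: xxmvpgx

Derivation:
After op 1 (move_right): buffer="vdtqmvpgn" (len 9), cursors c1@2 c2@4, authorship .........
After op 2 (delete): buffer="vtmvpgn" (len 7), cursors c1@1 c2@2, authorship .......
After op 3 (add_cursor(7)): buffer="vtmvpgn" (len 7), cursors c1@1 c2@2 c3@7, authorship .......
After op 4 (delete): buffer="mvpg" (len 4), cursors c1@0 c2@0 c3@4, authorship ....
After op 5 (insert('x')): buffer="xxmvpgx" (len 7), cursors c1@2 c2@2 c3@7, authorship 12....3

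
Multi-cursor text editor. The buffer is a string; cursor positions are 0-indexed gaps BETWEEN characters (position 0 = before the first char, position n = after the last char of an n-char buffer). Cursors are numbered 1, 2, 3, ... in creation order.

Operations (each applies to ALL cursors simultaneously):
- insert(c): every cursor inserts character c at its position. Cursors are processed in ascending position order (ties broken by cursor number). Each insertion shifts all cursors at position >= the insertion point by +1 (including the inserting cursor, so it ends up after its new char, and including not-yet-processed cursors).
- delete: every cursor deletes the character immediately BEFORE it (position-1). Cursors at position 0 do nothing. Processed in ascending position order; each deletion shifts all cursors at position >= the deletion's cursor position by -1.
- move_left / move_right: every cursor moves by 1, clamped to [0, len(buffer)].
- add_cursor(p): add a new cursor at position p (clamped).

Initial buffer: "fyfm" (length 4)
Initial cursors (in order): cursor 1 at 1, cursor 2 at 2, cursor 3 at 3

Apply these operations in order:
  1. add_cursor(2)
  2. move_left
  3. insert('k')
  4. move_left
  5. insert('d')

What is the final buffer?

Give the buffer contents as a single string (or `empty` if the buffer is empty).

Answer: dkfkddkydkfm

Derivation:
After op 1 (add_cursor(2)): buffer="fyfm" (len 4), cursors c1@1 c2@2 c4@2 c3@3, authorship ....
After op 2 (move_left): buffer="fyfm" (len 4), cursors c1@0 c2@1 c4@1 c3@2, authorship ....
After op 3 (insert('k')): buffer="kfkkykfm" (len 8), cursors c1@1 c2@4 c4@4 c3@6, authorship 1.24.3..
After op 4 (move_left): buffer="kfkkykfm" (len 8), cursors c1@0 c2@3 c4@3 c3@5, authorship 1.24.3..
After op 5 (insert('d')): buffer="dkfkddkydkfm" (len 12), cursors c1@1 c2@6 c4@6 c3@9, authorship 11.2244.33..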